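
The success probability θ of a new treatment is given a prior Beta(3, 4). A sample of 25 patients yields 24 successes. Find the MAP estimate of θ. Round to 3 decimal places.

Prior: Beta(3, 4).
Data: 24 successes in 25 trials. The binomial likelihood contributes θ^24(1−θ)^1, so the posterior is Beta(3+24, 4+1) = Beta(27, 5).
For Beta(a, b) with a, b > 1 the mode is (a−1)/(a+b−2) = 26/30 ≈ 0.867.

θ̂_MAP = 0.867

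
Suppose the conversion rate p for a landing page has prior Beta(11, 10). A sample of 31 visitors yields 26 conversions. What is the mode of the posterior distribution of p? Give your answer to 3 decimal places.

p̂_MAP = 0.720

Prior: Beta(11, 10).
Data: 26 successes in 31 trials. The binomial likelihood contributes p^26(1−p)^5, so the posterior is Beta(11+26, 10+5) = Beta(37, 15).
For Beta(a, b) with a, b > 1 the mode is (a−1)/(a+b−2) = 36/50 ≈ 0.720.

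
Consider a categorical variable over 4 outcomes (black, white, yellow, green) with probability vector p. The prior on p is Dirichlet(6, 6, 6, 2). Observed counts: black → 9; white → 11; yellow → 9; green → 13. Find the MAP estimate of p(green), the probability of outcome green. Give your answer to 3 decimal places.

The posterior is Dirichlet(αᵢ + nᵢ) = Dirichlet(15, 17, 15, 15).
For a Dirichlet(a₁,…,a_K) with all aᵢ > 1, the mode has j-th component (aⱼ − 1)/(Σaᵢ − K).
Here Σaᵢ = 62 and K = 4, so p(green) = (15 − 1)/(62 − 4) = 14/58 ≈ 0.241.

MAP estimate of p(green) = 0.241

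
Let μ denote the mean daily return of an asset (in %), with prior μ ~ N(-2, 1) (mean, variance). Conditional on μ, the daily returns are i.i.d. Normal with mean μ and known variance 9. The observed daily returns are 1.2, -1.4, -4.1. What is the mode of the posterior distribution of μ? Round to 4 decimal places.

μ̂_MAP = -1.8583

n = 3; x̄ = (1.2 + (-1.4) + (-4.1))/3 = -4.3/3 = -43/30 ≈ -1.4333.
For a Normal prior and Normal likelihood with known variance, the posterior is Normal; its mode equals its mean, the precision-weighted average.
Prior precision 1/σ₀² = 1/1 = 1; data precision n/σ² = 3/9 = 1/3.
μ̂ = (1·(-2) + (1/3)·(-43/30)) / (1 + 1/3) = (-223/90)/(4/3) = -223/120 ≈ -1.8583.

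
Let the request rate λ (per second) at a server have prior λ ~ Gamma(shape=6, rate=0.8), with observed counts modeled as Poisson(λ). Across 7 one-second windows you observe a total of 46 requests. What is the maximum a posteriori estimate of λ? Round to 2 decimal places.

λ̂_MAP = 6.54

Σxᵢ = 46, n = 7.
Posterior ∝ λ^5e^(−0.8λ) · λ^46e^(−7λ) = λ^51e^(−7.8λ), i.e. Gamma(shape=52, rate=7.8).
The mode of a Gamma(a, b) with a ≥ 1 (shape–rate) is (a−1)/b = 51/7.8 ≈ 6.54.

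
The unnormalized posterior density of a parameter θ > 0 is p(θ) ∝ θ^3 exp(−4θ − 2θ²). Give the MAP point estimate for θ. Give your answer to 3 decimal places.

θ̂_MAP = 0.500

ℓ'(θ) = 3/θ − 4 − 4θ. Setting this to zero and multiplying by θ: 4θ² + 4θ − 3 = 0.
θ = (−4 + √(4² + 4·4·3)) / (2·4) = (−4 + √64) / 8 = (−4 + 8)/8 = 1/2.
ℓ''(θ) = −3/θ² − 4 < 0, confirming a maximum.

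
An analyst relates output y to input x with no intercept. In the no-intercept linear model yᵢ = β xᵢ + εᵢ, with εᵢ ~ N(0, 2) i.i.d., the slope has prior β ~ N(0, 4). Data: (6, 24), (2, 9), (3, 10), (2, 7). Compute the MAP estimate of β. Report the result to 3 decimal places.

β̂_MAP = 3.850

log p(β | y) = −Σ(yᵢ − βxᵢ)²/(2·2) − β²/(2·4) + const.
Setting the derivative to zero: Σxᵢ(yᵢ − βxᵢ)/2 − β/4 = 0, so β = Σxᵢyᵢ / (Σxᵢ² + σ²/τ²).
Σxᵢyᵢ = 6·24 + 2·9 + 3·10 + 2·7 = 206; Σxᵢ² = 53; σ²/τ² = 0.5.
β̂_MAP = 206 / (53 + 0.5) = 206/53.5 ≈ 3.850.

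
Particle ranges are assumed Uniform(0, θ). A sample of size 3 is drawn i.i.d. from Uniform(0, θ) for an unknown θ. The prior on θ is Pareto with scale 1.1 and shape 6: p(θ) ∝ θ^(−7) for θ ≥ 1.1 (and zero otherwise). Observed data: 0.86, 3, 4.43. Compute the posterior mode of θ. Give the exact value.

θ̂_MAP = 4.43

The Uniform(0, θ) likelihood is θ^(−n) for θ ≥ max(xᵢ), zero otherwise. Here max(xᵢ) = 4.43.
Posterior ∝ θ^(−7) · θ^(−3) = θ^(−10) on θ ≥ max(1.1, 4.43) = 4.43.
This density is strictly decreasing in θ, so the posterior mode lies at the lower boundary of the support.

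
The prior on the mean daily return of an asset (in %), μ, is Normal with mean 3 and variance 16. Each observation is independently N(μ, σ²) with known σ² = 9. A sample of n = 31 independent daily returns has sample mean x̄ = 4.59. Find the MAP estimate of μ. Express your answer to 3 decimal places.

μ̂_MAP = 4.562

n = 31, x̄ = 4.59.
For a Normal prior and Normal likelihood with known variance, the posterior is Normal; its mode equals its mean, the precision-weighted average.
Prior precision 1/σ₀² = 1/16 = 0.0625; data precision n/σ² = 31/9.
μ̂ = (0.0625·3 + (31/9)·4.59) / (0.0625 + 31/9) = 15.9975/(505/144) = 57591/12625 ≈ 4.562.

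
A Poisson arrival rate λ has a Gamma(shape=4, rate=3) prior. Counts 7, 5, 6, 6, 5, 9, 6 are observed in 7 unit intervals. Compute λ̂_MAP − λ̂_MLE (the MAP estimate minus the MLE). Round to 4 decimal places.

MAP − MLE = -1.5857

Σxᵢ = 44. Posterior is Gamma(48, 10); MAP = (48−1)/10 = 47/10 ≈ 4.70000.
MLE = x̄ = 44/7 ≈ 6.28571.
Difference = 47/10 − 44/7 = -111/70 ≈ -1.5857.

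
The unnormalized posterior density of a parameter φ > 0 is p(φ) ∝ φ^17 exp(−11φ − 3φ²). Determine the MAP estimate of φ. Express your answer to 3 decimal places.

ℓ'(φ) = 17/φ − 11 − 6φ. Setting this to zero and multiplying by φ: 6φ² + 11φ − 17 = 0.
φ = (−11 + √(11² + 4·6·17)) / (2·6) = (−11 + √529) / 12 = (−11 + 23)/12 = 1.
ℓ''(φ) = −17/φ² − 6 < 0, confirming a maximum.

φ̂_MAP = 1.000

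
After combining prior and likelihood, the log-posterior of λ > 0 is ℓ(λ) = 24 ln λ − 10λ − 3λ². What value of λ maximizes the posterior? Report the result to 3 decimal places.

λ̂_MAP = 1.333

ℓ'(λ) = 24/λ − 10 − 6λ. Setting this to zero and multiplying by λ: 6λ² + 10λ − 24 = 0.
λ = (−10 + √(10² + 4·6·24)) / (2·6) = (−10 + √676) / 12 = (−10 + 26)/12 = 4/3.
ℓ''(λ) = −24/λ² − 6 < 0, confirming a maximum.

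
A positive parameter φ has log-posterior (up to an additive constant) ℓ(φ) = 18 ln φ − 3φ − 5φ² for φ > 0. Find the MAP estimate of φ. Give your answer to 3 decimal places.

ℓ'(φ) = 18/φ − 3 − 10φ. Setting this to zero and multiplying by φ: 10φ² + 3φ − 18 = 0.
φ = (−3 + √(3² + 4·10·18)) / (2·10) = (−3 + √729) / 20 = (−3 + 27)/20 = 6/5.
ℓ''(φ) = −18/φ² − 10 < 0, confirming a maximum.

φ̂_MAP = 1.200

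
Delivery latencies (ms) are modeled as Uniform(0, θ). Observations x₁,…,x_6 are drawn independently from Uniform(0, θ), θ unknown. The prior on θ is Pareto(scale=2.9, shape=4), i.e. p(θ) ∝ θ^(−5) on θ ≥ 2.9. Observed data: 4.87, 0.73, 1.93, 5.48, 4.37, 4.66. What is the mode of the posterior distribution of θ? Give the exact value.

The Uniform(0, θ) likelihood is θ^(−n) for θ ≥ max(xᵢ), zero otherwise. Here max(xᵢ) = 5.48.
Posterior ∝ θ^(−5) · θ^(−6) = θ^(−11) on θ ≥ max(2.9, 5.48) = 5.48.
This density is strictly decreasing in θ, so the posterior mode lies at the lower boundary of the support.

θ̂_MAP = 5.48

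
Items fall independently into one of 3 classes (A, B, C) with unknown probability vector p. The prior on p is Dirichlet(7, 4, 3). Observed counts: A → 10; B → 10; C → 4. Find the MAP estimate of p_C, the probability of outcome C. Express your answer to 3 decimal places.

The posterior is Dirichlet(αᵢ + nᵢ) = Dirichlet(17, 14, 7).
For a Dirichlet(a₁,…,a_K) with all aᵢ > 1, the mode has j-th component (aⱼ − 1)/(Σaᵢ − K).
Here Σaᵢ = 38 and K = 3, so p_C = (7 − 1)/(38 − 3) = 6/35 ≈ 0.171.

MAP estimate of p_C = 0.171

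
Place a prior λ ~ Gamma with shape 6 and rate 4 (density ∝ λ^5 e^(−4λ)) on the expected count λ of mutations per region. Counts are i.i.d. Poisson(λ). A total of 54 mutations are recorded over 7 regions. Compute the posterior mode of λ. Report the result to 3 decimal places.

λ̂_MAP = 5.364

Σxᵢ = 54, n = 7.
Posterior ∝ λ^5e^(−4λ) · λ^54e^(−7λ) = λ^59e^(−11λ), i.e. Gamma(shape=60, rate=11).
The mode of a Gamma(a, b) with a ≥ 1 (shape–rate) is (a−1)/b = 59/11 ≈ 5.364.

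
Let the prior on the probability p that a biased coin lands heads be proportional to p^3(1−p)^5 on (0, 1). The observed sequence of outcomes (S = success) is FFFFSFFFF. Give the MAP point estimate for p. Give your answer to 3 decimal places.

p̂_MAP = 0.235

The prior density ∝ p^3(1−p)^5 is the kernel of Beta(4, 6).
Data: 1 success in 9 trials (from the sequence). The binomial likelihood contributes p(1−p)^8, so the posterior is Beta(4+1, 6+8) = Beta(5, 14).
For Beta(a, b) with a, b > 1 the mode is (a−1)/(a+b−2) = 4/17 ≈ 0.235.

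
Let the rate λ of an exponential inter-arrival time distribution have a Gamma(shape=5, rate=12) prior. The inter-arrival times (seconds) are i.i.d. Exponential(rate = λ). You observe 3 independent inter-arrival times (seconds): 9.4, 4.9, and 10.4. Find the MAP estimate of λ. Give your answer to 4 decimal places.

λ̂_MAP = 0.1907

The Exponential(rate=λ) likelihood is ∝ λ^n e^(−λΣtᵢ). Here n = 3 and Σtᵢ = 9.4 + 4.9 + 10.4 = 24.7.
Posterior ∝ λ^4e^(−12λ) · λ^3e^(−24.7λ) = λ^7e^(−36.7λ), i.e. Gamma(8, 36.7).
Mode = (a−1)/b = 7/36.7 ≈ 0.1907.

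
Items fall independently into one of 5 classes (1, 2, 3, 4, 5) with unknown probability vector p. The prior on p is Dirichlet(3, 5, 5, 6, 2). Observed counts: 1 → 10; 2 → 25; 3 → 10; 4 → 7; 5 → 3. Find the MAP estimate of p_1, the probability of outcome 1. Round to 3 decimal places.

MAP estimate: 0.169

The posterior is Dirichlet(αᵢ + nᵢ) = Dirichlet(13, 30, 15, 13, 5).
For a Dirichlet(a₁,…,a_K) with all aᵢ > 1, the mode has j-th component (aⱼ − 1)/(Σaᵢ − K).
Here Σaᵢ = 76 and K = 5, so p_1 = (13 − 1)/(76 − 5) = 12/71 ≈ 0.169.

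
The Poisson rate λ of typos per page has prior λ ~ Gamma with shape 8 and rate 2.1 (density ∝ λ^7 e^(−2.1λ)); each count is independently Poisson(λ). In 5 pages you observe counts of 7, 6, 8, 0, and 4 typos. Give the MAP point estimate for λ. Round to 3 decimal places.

λ̂_MAP = 4.507

Σxᵢ = 7+6+8+0+4 = 25, with n = 5.
Posterior ∝ λ^7e^(−2.1λ) · λ^25e^(−5λ) = λ^32e^(−7.1λ), i.e. Gamma(shape=33, rate=7.1).
The mode of a Gamma(a, b) with a ≥ 1 (shape–rate) is (a−1)/b = 32/7.1 ≈ 4.507.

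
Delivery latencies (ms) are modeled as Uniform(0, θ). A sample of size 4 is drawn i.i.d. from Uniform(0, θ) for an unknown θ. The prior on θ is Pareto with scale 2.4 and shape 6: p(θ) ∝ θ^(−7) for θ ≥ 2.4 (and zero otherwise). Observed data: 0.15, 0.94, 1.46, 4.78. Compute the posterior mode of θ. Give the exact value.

The Uniform(0, θ) likelihood is θ^(−n) for θ ≥ max(xᵢ), zero otherwise. Here max(xᵢ) = 4.78.
Posterior ∝ θ^(−7) · θ^(−4) = θ^(−11) on θ ≥ max(2.4, 4.78) = 4.78.
This density is strictly decreasing in θ, so the posterior mode lies at the lower boundary of the support.

θ̂_MAP = 4.78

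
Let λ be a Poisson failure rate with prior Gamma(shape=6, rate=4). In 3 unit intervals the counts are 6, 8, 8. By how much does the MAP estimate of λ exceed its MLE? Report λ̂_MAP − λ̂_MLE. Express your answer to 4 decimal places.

MAP − MLE = -3.4762

Σxᵢ = 22. Posterior is Gamma(28, 7); MAP = (28−1)/7 = 27/7 ≈ 3.85714.
MLE = x̄ = 22/3 ≈ 7.33333.
Difference = 27/7 − 22/3 = -73/21 ≈ -3.4762.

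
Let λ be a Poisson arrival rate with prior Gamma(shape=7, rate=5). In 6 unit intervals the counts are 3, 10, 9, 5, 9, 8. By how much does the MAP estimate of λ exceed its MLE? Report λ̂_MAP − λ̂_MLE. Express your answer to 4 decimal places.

Σxᵢ = 44. Posterior is Gamma(51, 11); MAP = (51−1)/11 = 50/11 ≈ 4.54545.
MLE = x̄ = 44/6 ≈ 7.33333.
Difference = 50/11 − 44/6 = -92/33 ≈ -2.7879.

MAP − MLE = -2.7879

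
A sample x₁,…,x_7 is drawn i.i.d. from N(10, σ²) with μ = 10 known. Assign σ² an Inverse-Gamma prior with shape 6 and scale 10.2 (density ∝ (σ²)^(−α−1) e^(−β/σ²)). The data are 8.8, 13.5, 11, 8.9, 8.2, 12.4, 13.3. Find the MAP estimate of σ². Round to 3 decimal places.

σ̂²_MAP = 2.676

Sum of squared deviations about the known mean: SS = (8.8−10)² + (13.5−10)² + (11−10)² + (8.9−10)² + (8.2−10)² + (12.4−10)² + (13.3−10)² = 35.79.
The Normal likelihood contributes (σ²)^(−n/2) exp(−SS/(2σ²)), so the posterior is Inverse-Gamma(α + n/2, β + SS/2) = Inverse-Gamma(9.5, 28.095).
The mode of Inverse-Gamma(a, b) is b/(a+1) = 28.095/10.5 ≈ 2.676.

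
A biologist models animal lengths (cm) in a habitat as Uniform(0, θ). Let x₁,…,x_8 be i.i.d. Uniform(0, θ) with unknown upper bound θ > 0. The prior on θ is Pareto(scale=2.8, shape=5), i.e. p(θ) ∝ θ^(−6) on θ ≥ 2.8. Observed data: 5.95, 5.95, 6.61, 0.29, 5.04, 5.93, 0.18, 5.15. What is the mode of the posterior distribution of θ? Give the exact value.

θ̂_MAP = 6.61

The Uniform(0, θ) likelihood is θ^(−n) for θ ≥ max(xᵢ), zero otherwise. Here max(xᵢ) = 6.61.
Posterior ∝ θ^(−6) · θ^(−8) = θ^(−14) on θ ≥ max(2.8, 6.61) = 6.61.
This density is strictly decreasing in θ, so the posterior mode lies at the lower boundary of the support.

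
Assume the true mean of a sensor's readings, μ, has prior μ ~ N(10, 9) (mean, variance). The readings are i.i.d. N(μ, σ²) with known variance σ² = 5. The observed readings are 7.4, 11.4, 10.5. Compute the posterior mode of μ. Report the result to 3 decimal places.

n = 3; x̄ = (7.4 + 11.4 + 10.5)/3 = 29.3/3 = 293/30 ≈ 9.7667.
For a Normal prior and Normal likelihood with known variance, the posterior is Normal; its mode equals its mean, the precision-weighted average.
Prior precision 1/σ₀² = 1/9; data precision n/σ² = 3/5 = 0.6.
μ̂ = ((1/9)·10 + 0.6·(293/30)) / (1/9 + 0.6) = (3137/450)/(32/45) = 9.803125 ≈ 9.803.

μ̂_MAP = 9.803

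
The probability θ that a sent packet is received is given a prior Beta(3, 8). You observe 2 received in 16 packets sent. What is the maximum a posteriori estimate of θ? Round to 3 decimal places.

Prior: Beta(3, 8).
Data: 2 successes in 16 trials. The binomial likelihood contributes θ^2(1−θ)^14, so the posterior is Beta(3+2, 8+14) = Beta(5, 22).
For Beta(a, b) with a, b > 1 the mode is (a−1)/(a+b−2) = 4/25 ≈ 0.160.

θ̂_MAP = 0.160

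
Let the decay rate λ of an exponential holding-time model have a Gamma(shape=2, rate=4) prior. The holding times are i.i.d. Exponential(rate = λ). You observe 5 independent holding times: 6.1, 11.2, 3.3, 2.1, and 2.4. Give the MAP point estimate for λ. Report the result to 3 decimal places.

The Exponential(rate=λ) likelihood is ∝ λ^n e^(−λΣtᵢ). Here n = 5 and Σtᵢ = 6.1 + 11.2 + 3.3 + 2.1 + 2.4 = 25.1.
Posterior ∝ λe^(−4λ) · λ^5e^(−25.1λ) = λ^6e^(−29.1λ), i.e. Gamma(7, 29.1).
Mode = (a−1)/b = 6/29.1 ≈ 0.206.

λ̂_MAP = 0.206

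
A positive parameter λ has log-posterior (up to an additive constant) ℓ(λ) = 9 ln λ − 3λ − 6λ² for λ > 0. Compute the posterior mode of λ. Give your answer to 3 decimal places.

λ̂_MAP = 0.750

ℓ'(λ) = 9/λ − 3 − 12λ. Setting this to zero and multiplying by λ: 12λ² + 3λ − 9 = 0.
λ = (−3 + √(3² + 4·12·9)) / (2·12) = (−3 + √441) / 24 = (−3 + 21)/24 = 3/4.
ℓ''(λ) = −9/λ² − 12 < 0, confirming a maximum.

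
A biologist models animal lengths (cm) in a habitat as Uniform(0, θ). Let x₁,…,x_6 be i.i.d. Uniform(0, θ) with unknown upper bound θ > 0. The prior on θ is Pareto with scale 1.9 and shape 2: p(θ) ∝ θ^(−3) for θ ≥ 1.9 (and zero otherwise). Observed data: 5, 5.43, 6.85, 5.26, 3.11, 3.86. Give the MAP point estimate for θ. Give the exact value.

The Uniform(0, θ) likelihood is θ^(−n) for θ ≥ max(xᵢ), zero otherwise. Here max(xᵢ) = 6.85.
Posterior ∝ θ^(−3) · θ^(−6) = θ^(−9) on θ ≥ max(1.9, 6.85) = 6.85.
This density is strictly decreasing in θ, so the posterior mode lies at the lower boundary of the support.

θ̂_MAP = 6.85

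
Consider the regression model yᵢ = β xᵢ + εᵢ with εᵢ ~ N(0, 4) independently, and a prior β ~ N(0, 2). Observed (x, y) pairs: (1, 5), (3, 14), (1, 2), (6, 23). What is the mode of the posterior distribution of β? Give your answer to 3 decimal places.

log p(β | y) = −Σ(yᵢ − βxᵢ)²/(2·4) − β²/(2·2) + const.
Setting the derivative to zero: Σxᵢ(yᵢ − βxᵢ)/4 − β/2 = 0, so β = Σxᵢyᵢ / (Σxᵢ² + σ²/τ²).
Σxᵢyᵢ = 1·5 + 3·14 + 1·2 + 6·23 = 187; Σxᵢ² = 47; σ²/τ² = 2.
β̂_MAP = 187 / (47 + 2) = 187/49 ≈ 3.816.

β̂_MAP = 3.816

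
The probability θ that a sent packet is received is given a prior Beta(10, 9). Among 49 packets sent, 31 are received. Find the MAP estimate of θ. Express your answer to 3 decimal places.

θ̂_MAP = 0.606

Prior: Beta(10, 9).
Data: 31 successes in 49 trials. The binomial likelihood contributes θ^31(1−θ)^18, so the posterior is Beta(10+31, 9+18) = Beta(41, 27).
For Beta(a, b) with a, b > 1 the mode is (a−1)/(a+b−2) = 40/66 ≈ 0.606.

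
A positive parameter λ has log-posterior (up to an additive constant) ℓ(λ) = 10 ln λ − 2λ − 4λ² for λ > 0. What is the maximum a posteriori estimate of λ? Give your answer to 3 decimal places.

λ̂_MAP = 1.000

ℓ'(λ) = 10/λ − 2 − 8λ. Setting this to zero and multiplying by λ: 8λ² + 2λ − 10 = 0.
λ = (−2 + √(2² + 4·8·10)) / (2·8) = (−2 + √324) / 16 = (−2 + 18)/16 = 1.
ℓ''(λ) = −10/λ² − 8 < 0, confirming a maximum.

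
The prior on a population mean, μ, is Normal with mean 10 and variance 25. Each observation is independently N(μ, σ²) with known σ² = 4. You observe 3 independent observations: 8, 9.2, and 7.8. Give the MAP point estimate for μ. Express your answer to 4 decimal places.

μ̂_MAP = 8.4177

n = 3; x̄ = (8 + 9.2 + 7.8)/3 = 25/3 = 25/3 ≈ 8.3333.
For a Normal prior and Normal likelihood with known variance, the posterior is Normal; its mode equals its mean, the precision-weighted average.
Prior precision 1/σ₀² = 1/25 = 0.04; data precision n/σ² = 3/4 = 0.75.
μ̂ = (0.04·10 + 0.75·(25/3)) / (0.04 + 0.75) = 6.65/0.79 = 665/79 ≈ 8.4177.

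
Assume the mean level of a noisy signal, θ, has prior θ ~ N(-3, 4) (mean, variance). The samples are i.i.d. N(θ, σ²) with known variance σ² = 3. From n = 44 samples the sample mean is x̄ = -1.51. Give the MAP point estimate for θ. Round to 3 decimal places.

θ̂_MAP = -1.535

n = 44, x̄ = -1.51.
For a Normal prior and Normal likelihood with known variance, the posterior is Normal; its mode equals its mean, the precision-weighted average.
Prior precision 1/σ₀² = 1/4 = 0.25; data precision n/σ² = 44/3.
θ̂ = (0.25·(-3) + (44/3)·(-1.51)) / (0.25 + 44/3) = (-6869/300)/(179/12) = -6869/4475 ≈ -1.535.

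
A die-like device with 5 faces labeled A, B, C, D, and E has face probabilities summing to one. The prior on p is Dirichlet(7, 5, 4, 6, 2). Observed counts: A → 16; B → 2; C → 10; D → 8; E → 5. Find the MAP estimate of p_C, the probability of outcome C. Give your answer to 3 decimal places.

The posterior is Dirichlet(αᵢ + nᵢ) = Dirichlet(23, 7, 14, 14, 7).
For a Dirichlet(a₁,…,a_K) with all aᵢ > 1, the mode has j-th component (aⱼ − 1)/(Σaᵢ − K).
Here Σaᵢ = 65 and K = 5, so p_C = (14 − 1)/(65 − 5) = 13/60 ≈ 0.217.

MAP estimate of p_C = 0.217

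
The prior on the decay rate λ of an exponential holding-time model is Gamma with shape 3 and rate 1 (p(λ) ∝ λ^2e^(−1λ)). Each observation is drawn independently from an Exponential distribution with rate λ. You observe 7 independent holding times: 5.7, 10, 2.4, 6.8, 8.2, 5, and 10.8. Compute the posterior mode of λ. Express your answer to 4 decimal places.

λ̂_MAP = 0.1804

The Exponential(rate=λ) likelihood is ∝ λ^n e^(−λΣtᵢ). Here n = 7 and Σtᵢ = 5.7 + 10 + 2.4 + 6.8 + 8.2 + 5 + 10.8 = 48.9.
Posterior ∝ λ^2e^(−1λ) · λ^7e^(−48.9λ) = λ^9e^(−49.9λ), i.e. Gamma(10, 49.9).
Mode = (a−1)/b = 9/49.9 ≈ 0.1804.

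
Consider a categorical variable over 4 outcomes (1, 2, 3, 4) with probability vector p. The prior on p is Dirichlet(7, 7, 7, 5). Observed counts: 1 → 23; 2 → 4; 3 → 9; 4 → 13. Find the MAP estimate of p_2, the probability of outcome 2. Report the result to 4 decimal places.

The posterior is Dirichlet(αᵢ + nᵢ) = Dirichlet(30, 11, 16, 18).
For a Dirichlet(a₁,…,a_K) with all aᵢ > 1, the mode has j-th component (aⱼ − 1)/(Σaᵢ − K).
Here Σaᵢ = 75 and K = 4, so p_2 = (11 − 1)/(75 − 4) = 10/71 ≈ 0.1408.

MAP estimate: 0.1408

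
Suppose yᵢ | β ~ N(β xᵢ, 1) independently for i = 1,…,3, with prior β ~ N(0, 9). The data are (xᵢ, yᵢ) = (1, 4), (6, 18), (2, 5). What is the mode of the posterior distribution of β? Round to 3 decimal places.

β̂_MAP = 2.968

log p(β | y) = −Σ(yᵢ − βxᵢ)²/(2·1) − β²/(2·9) + const.
Setting the derivative to zero: Σxᵢ(yᵢ − βxᵢ)/1 − β/9 = 0, so β = Σxᵢyᵢ / (Σxᵢ² + σ²/τ²).
Σxᵢyᵢ = 1·4 + 6·18 + 2·5 = 122; Σxᵢ² = 41; σ²/τ² = 1/9.
β̂_MAP = 122 / (41 + 1/9) = 122/(370/9) = 549/185 ≈ 2.968.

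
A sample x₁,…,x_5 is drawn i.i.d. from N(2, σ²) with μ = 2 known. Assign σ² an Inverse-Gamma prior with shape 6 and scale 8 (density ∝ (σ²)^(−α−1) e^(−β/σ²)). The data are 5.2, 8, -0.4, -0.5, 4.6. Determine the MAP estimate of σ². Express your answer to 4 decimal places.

σ̂²_MAP = 4.2637

Sum of squared deviations about the known mean: SS = (5.2−2)² + (8−2)² + (-0.4−2)² + (-0.5−2)² + (4.6−2)² = 65.01.
The Normal likelihood contributes (σ²)^(−n/2) exp(−SS/(2σ²)), so the posterior is Inverse-Gamma(α + n/2, β + SS/2) = Inverse-Gamma(8.5, 40.505).
The mode of Inverse-Gamma(a, b) is b/(a+1) = 40.505/9.5 ≈ 4.2637.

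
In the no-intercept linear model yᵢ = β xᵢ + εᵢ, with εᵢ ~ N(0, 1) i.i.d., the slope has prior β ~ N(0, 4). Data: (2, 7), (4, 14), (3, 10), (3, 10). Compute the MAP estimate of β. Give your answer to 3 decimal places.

log p(β | y) = −Σ(yᵢ − βxᵢ)²/(2·1) − β²/(2·4) + const.
Setting the derivative to zero: Σxᵢ(yᵢ − βxᵢ)/1 − β/4 = 0, so β = Σxᵢyᵢ / (Σxᵢ² + σ²/τ²).
Σxᵢyᵢ = 2·7 + 4·14 + 3·10 + 3·10 = 130; Σxᵢ² = 38; σ²/τ² = 0.25.
β̂_MAP = 130 / (38 + 0.25) = 130/38.25 ≈ 3.399.

β̂_MAP = 3.399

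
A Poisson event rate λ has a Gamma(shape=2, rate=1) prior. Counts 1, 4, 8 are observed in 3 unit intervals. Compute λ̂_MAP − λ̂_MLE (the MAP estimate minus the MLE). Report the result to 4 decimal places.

MAP − MLE = -0.8333

Σxᵢ = 13. Posterior is Gamma(15, 4); MAP = (15−1)/4 = 14/4 ≈ 3.50000.
MLE = x̄ = 13/3 ≈ 4.33333.
Difference = 14/4 − 13/3 = -5/6 ≈ -0.8333.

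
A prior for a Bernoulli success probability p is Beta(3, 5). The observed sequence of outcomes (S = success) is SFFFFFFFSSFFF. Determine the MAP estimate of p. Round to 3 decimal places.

p̂_MAP = 0.263

Prior: Beta(3, 5).
Data: 3 successes in 13 trials (from the sequence). The binomial likelihood contributes p^3(1−p)^10, so the posterior is Beta(3+3, 5+10) = Beta(6, 15).
For Beta(a, b) with a, b > 1 the mode is (a−1)/(a+b−2) = 5/19 ≈ 0.263.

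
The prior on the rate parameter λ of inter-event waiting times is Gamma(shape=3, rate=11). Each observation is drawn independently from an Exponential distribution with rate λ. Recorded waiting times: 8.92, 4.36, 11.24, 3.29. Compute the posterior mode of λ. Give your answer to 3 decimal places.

λ̂_MAP = 0.155

The Exponential(rate=λ) likelihood is ∝ λ^n e^(−λΣtᵢ). Here n = 4 and Σtᵢ = 8.92 + 4.36 + 11.24 + 3.29 = 27.81.
Posterior ∝ λ^2e^(−11λ) · λ^4e^(−27.81λ) = λ^6e^(−38.81λ), i.e. Gamma(7, 38.81).
Mode = (a−1)/b = 6/38.81 ≈ 0.155.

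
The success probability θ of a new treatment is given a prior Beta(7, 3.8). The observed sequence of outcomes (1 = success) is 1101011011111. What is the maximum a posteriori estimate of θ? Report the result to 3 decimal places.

Prior: Beta(7, 3.8).
Data: 10 successes in 13 trials (from the sequence). The binomial likelihood contributes θ^10(1−θ)^3, so the posterior is Beta(7+10, 3.8+3) = Beta(17, 6.8).
For Beta(a, b) with a, b > 1 the mode is (a−1)/(a+b−2) = 16/21.8 ≈ 0.734.

θ̂_MAP = 0.734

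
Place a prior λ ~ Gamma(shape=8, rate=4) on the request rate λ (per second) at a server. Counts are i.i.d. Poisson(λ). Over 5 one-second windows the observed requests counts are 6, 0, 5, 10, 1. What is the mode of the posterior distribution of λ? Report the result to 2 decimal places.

Σxᵢ = 6+0+5+10+1 = 22, with n = 5.
Posterior ∝ λ^7e^(−4λ) · λ^22e^(−5λ) = λ^29e^(−9λ), i.e. Gamma(shape=30, rate=9).
The mode of a Gamma(a, b) with a ≥ 1 (shape–rate) is (a−1)/b = 29/9 ≈ 3.22.

λ̂_MAP = 3.22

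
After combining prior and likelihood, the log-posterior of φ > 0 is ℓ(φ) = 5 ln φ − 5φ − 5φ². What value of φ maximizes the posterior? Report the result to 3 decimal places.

ℓ'(φ) = 5/φ − 5 − 10φ. Setting this to zero and multiplying by φ: 10φ² + 5φ − 5 = 0.
φ = (−5 + √(5² + 4·10·5)) / (2·10) = (−5 + √225) / 20 = (−5 + 15)/20 = 1/2.
ℓ''(φ) = −5/φ² − 10 < 0, confirming a maximum.

φ̂_MAP = 0.500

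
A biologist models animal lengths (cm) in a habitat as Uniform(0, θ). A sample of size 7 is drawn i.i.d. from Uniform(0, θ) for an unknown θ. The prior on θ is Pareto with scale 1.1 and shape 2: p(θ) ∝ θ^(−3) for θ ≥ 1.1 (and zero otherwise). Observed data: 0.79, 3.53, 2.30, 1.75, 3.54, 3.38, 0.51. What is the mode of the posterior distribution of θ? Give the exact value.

θ̂_MAP = 3.54

The Uniform(0, θ) likelihood is θ^(−n) for θ ≥ max(xᵢ), zero otherwise. Here max(xᵢ) = 3.54.
Posterior ∝ θ^(−3) · θ^(−7) = θ^(−10) on θ ≥ max(1.1, 3.54) = 3.54.
This density is strictly decreasing in θ, so the posterior mode lies at the lower boundary of the support.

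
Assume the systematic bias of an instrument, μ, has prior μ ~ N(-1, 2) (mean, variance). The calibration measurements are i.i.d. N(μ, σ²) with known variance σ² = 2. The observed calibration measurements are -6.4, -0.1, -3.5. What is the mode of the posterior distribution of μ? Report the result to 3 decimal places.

μ̂_MAP = -2.750

n = 3; x̄ = ((-6.4) + (-0.1) + (-3.5))/3 = -10/3 = -10/3 ≈ -3.3333.
For a Normal prior and Normal likelihood with known variance, the posterior is Normal; its mode equals its mean, the precision-weighted average.
Prior precision 1/σ₀² = 1/2 = 0.5; data precision n/σ² = 3/2 = 1.5.
μ̂ = (0.5·(-1) + 1.5·(-10/3)) / (0.5 + 1.5) = (-5.5)/2 = -2.750.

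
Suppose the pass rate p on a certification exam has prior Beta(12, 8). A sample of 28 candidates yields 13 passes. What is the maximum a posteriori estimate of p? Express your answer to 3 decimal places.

Prior: Beta(12, 8).
Data: 13 successes in 28 trials. The binomial likelihood contributes p^13(1−p)^15, so the posterior is Beta(12+13, 8+15) = Beta(25, 23).
For Beta(a, b) with a, b > 1 the mode is (a−1)/(a+b−2) = 24/46 ≈ 0.522.

p̂_MAP = 0.522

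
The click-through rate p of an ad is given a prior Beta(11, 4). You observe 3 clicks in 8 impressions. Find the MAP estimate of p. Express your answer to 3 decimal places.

Prior: Beta(11, 4).
Data: 3 successes in 8 trials. The binomial likelihood contributes p^3(1−p)^5, so the posterior is Beta(11+3, 4+5) = Beta(14, 9).
For Beta(a, b) with a, b > 1 the mode is (a−1)/(a+b−2) = 13/21 ≈ 0.619.

p̂_MAP = 0.619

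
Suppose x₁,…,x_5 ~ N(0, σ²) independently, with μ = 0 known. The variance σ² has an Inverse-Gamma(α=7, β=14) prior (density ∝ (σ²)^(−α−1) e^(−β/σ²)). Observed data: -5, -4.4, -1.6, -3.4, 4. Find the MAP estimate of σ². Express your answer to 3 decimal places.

Sum of squared deviations about the known mean: SS = (-5−0)² + (-4.4−0)² + (-1.6−0)² + (-3.4−0)² + (4−0)² = 74.48.
The Normal likelihood contributes (σ²)^(−n/2) exp(−SS/(2σ²)), so the posterior is Inverse-Gamma(α + n/2, β + SS/2) = Inverse-Gamma(9.5, 51.24).
The mode of Inverse-Gamma(a, b) is b/(a+1) = 51.24/10.5 ≈ 4.880.

σ̂²_MAP = 4.880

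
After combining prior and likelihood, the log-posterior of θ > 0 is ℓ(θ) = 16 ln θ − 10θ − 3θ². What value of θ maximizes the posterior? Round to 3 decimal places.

ℓ'(θ) = 16/θ − 10 − 6θ. Setting this to zero and multiplying by θ: 6θ² + 10θ − 16 = 0.
θ = (−10 + √(10² + 4·6·16)) / (2·6) = (−10 + √484) / 12 = (−10 + 22)/12 = 1.
ℓ''(θ) = −16/θ² − 6 < 0, confirming a maximum.

θ̂_MAP = 1.000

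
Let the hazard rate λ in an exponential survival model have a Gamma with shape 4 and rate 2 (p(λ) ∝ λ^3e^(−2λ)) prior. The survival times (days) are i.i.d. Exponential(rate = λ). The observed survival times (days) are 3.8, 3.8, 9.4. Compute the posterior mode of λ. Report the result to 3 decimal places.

The Exponential(rate=λ) likelihood is ∝ λ^n e^(−λΣtᵢ). Here n = 3 and Σtᵢ = 3.8 + 3.8 + 9.4 = 17.
Posterior ∝ λ^3e^(−2λ) · λ^3e^(−17λ) = λ^6e^(−19λ), i.e. Gamma(7, 19).
Mode = (a−1)/b = 6/19 ≈ 0.316.

λ̂_MAP = 0.316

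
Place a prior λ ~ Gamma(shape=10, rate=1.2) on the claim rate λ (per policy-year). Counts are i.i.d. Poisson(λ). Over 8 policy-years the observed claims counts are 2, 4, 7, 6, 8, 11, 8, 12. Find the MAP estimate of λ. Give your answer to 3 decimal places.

λ̂_MAP = 7.283

Σxᵢ = 2+4+7+6+8+11+8+12 = 58, with n = 8.
Posterior ∝ λ^9e^(−1.2λ) · λ^58e^(−8λ) = λ^67e^(−9.2λ), i.e. Gamma(shape=68, rate=9.2).
The mode of a Gamma(a, b) with a ≥ 1 (shape–rate) is (a−1)/b = 67/9.2 ≈ 7.283.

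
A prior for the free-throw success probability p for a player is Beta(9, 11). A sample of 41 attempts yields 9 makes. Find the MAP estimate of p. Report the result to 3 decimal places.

Prior: Beta(9, 11).
Data: 9 successes in 41 trials. The binomial likelihood contributes p^9(1−p)^32, so the posterior is Beta(9+9, 11+32) = Beta(18, 43).
For Beta(a, b) with a, b > 1 the mode is (a−1)/(a+b−2) = 17/59 ≈ 0.288.

p̂_MAP = 0.288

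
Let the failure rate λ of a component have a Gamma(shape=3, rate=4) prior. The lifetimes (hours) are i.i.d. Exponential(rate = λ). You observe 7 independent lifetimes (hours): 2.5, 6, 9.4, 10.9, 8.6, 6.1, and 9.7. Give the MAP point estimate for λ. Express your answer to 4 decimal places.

λ̂_MAP = 0.1573

The Exponential(rate=λ) likelihood is ∝ λ^n e^(−λΣtᵢ). Here n = 7 and Σtᵢ = 2.5 + 6 + 9.4 + 10.9 + 8.6 + 6.1 + 9.7 = 53.2.
Posterior ∝ λ^2e^(−4λ) · λ^7e^(−53.2λ) = λ^9e^(−57.2λ), i.e. Gamma(10, 57.2).
Mode = (a−1)/b = 9/57.2 ≈ 0.1573.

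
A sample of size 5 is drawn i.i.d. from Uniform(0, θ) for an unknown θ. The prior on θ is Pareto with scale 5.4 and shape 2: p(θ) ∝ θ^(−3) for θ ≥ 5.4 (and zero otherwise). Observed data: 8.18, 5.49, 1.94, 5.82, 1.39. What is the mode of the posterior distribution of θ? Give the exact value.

θ̂_MAP = 8.18

The Uniform(0, θ) likelihood is θ^(−n) for θ ≥ max(xᵢ), zero otherwise. Here max(xᵢ) = 8.18.
Posterior ∝ θ^(−3) · θ^(−5) = θ^(−8) on θ ≥ max(5.4, 8.18) = 8.18.
This density is strictly decreasing in θ, so the posterior mode lies at the lower boundary of the support.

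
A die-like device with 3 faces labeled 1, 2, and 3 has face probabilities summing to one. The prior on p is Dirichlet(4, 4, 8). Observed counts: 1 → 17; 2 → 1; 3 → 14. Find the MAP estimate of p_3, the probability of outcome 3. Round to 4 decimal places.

MAP estimate: 0.4667

The posterior is Dirichlet(αᵢ + nᵢ) = Dirichlet(21, 5, 22).
For a Dirichlet(a₁,…,a_K) with all aᵢ > 1, the mode has j-th component (aⱼ − 1)/(Σaᵢ − K).
Here Σaᵢ = 48 and K = 3, so p_3 = (22 − 1)/(48 − 3) = 21/45 ≈ 0.4667.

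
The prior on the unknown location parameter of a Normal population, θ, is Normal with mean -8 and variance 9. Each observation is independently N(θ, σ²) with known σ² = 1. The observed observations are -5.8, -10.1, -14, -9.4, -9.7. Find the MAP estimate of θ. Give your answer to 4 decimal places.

n = 5; x̄ = ((-5.8) + (-10.1) + (-14) + (-9.4) + (-9.7))/5 = -49/5 = -9.8.
For a Normal prior and Normal likelihood with known variance, the posterior is Normal; its mode equals its mean, the precision-weighted average.
Prior precision 1/σ₀² = 1/9; data precision n/σ² = 5/1 = 5.
θ̂ = ((1/9)·(-8) + 5·(-9.8)) / (1/9 + 5) = (-449/9)/(46/9) = -449/46 ≈ -9.7609.

θ̂_MAP = -9.7609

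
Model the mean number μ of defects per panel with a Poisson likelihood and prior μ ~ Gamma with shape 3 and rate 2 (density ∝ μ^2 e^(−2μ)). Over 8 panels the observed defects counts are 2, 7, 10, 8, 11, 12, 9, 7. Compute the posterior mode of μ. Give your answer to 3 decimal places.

Σxᵢ = 2+7+10+8+11+12+9+7 = 66, with n = 8.
Posterior ∝ μ^2e^(−2μ) · μ^66e^(−8μ) = μ^68e^(−10μ), i.e. Gamma(shape=69, rate=10).
The mode of a Gamma(a, b) with a ≥ 1 (shape–rate) is (a−1)/b = 68/10 ≈ 6.800.

μ̂_MAP = 6.800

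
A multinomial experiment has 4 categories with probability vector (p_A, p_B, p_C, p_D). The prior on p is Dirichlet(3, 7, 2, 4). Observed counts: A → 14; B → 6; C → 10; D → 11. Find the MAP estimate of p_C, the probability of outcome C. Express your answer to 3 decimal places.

MAP estimate of p_C = 0.208

The posterior is Dirichlet(αᵢ + nᵢ) = Dirichlet(17, 13, 12, 15).
For a Dirichlet(a₁,…,a_K) with all aᵢ > 1, the mode has j-th component (aⱼ − 1)/(Σaᵢ − K).
Here Σaᵢ = 57 and K = 4, so p_C = (12 − 1)/(57 − 4) = 11/53 ≈ 0.208.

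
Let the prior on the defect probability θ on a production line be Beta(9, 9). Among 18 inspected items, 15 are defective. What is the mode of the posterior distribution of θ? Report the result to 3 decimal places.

θ̂_MAP = 0.676

Prior: Beta(9, 9).
Data: 15 successes in 18 trials. The binomial likelihood contributes θ^15(1−θ)^3, so the posterior is Beta(9+15, 9+3) = Beta(24, 12).
For Beta(a, b) with a, b > 1 the mode is (a−1)/(a+b−2) = 23/34 ≈ 0.676.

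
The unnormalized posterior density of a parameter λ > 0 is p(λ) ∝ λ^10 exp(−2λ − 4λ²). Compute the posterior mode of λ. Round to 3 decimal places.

λ̂_MAP = 1.000

ℓ'(λ) = 10/λ − 2 − 8λ. Setting this to zero and multiplying by λ: 8λ² + 2λ − 10 = 0.
λ = (−2 + √(2² + 4·8·10)) / (2·8) = (−2 + √324) / 16 = (−2 + 18)/16 = 1.
ℓ''(λ) = −10/λ² − 8 < 0, confirming a maximum.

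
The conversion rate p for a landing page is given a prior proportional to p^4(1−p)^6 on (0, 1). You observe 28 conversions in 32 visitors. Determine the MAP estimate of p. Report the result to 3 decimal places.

The prior density ∝ p^4(1−p)^6 is the kernel of Beta(5, 7).
Data: 28 successes in 32 trials. The binomial likelihood contributes p^28(1−p)^4, so the posterior is Beta(5+28, 7+4) = Beta(33, 11).
For Beta(a, b) with a, b > 1 the mode is (a−1)/(a+b−2) = 32/42 ≈ 0.762.

p̂_MAP = 0.762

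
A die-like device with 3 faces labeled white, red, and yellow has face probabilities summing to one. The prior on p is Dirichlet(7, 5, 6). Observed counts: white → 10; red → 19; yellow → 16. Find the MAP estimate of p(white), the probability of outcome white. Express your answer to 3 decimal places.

The posterior is Dirichlet(αᵢ + nᵢ) = Dirichlet(17, 24, 22).
For a Dirichlet(a₁,…,a_K) with all aᵢ > 1, the mode has j-th component (aⱼ − 1)/(Σaᵢ − K).
Here Σaᵢ = 63 and K = 3, so p(white) = (17 − 1)/(63 − 3) = 16/60 ≈ 0.267.

MAP estimate of p(white) = 0.267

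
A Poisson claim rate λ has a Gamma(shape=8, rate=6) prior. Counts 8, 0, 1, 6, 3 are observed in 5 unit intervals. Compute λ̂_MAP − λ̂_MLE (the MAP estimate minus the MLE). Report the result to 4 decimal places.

Σxᵢ = 18. Posterior is Gamma(26, 11); MAP = (26−1)/11 = 25/11 ≈ 2.27273.
MLE = x̄ = 18/5 ≈ 3.60000.
Difference = 25/11 − 18/5 = -73/55 ≈ -1.3273.

MAP − MLE = -1.3273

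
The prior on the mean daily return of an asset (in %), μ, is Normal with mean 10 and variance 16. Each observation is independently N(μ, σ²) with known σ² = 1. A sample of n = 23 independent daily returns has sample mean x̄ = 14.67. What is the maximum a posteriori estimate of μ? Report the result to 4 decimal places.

μ̂_MAP = 14.6573

n = 23, x̄ = 14.67.
For a Normal prior and Normal likelihood with known variance, the posterior is Normal; its mode equals its mean, the precision-weighted average.
Prior precision 1/σ₀² = 1/16 = 0.0625; data precision n/σ² = 23/1 = 23.
μ̂ = (0.0625·10 + 23·14.67) / (0.0625 + 23) = 338.035/23.0625 = 135214/9225 ≈ 14.6573.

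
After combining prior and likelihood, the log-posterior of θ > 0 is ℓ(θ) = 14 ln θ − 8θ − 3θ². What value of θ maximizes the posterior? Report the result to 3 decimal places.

θ̂_MAP = 1.000

ℓ'(θ) = 14/θ − 8 − 6θ. Setting this to zero and multiplying by θ: 6θ² + 8θ − 14 = 0.
θ = (−8 + √(8² + 4·6·14)) / (2·6) = (−8 + √400) / 12 = (−8 + 20)/12 = 1.
ℓ''(θ) = −14/θ² − 6 < 0, confirming a maximum.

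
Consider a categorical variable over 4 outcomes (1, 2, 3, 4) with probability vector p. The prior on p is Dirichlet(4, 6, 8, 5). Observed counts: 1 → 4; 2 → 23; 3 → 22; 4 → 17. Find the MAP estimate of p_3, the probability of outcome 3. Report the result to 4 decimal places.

MAP estimate: 0.3412

The posterior is Dirichlet(αᵢ + nᵢ) = Dirichlet(8, 29, 30, 22).
For a Dirichlet(a₁,…,a_K) with all aᵢ > 1, the mode has j-th component (aⱼ − 1)/(Σaᵢ − K).
Here Σaᵢ = 89 and K = 4, so p_3 = (30 − 1)/(89 − 4) = 29/85 ≈ 0.3412.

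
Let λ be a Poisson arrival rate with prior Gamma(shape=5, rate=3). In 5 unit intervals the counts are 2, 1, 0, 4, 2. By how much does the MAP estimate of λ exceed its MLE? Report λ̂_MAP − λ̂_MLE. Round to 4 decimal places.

Σxᵢ = 9. Posterior is Gamma(14, 8); MAP = (14−1)/8 = 13/8 ≈ 1.62500.
MLE = x̄ = 9/5 ≈ 1.80000.
Difference = 13/8 − 9/5 = -7/40 ≈ -0.1750.

MAP − MLE = -0.1750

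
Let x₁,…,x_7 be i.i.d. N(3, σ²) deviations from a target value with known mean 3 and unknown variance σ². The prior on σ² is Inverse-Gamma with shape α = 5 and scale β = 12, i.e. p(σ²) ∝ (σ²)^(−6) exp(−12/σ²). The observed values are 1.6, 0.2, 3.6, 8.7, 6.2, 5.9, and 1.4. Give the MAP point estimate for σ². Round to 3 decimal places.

σ̂²_MAP = 4.624

Sum of squared deviations about the known mean: SS = (1.6−3)² + (0.2−3)² + (3.6−3)² + (8.7−3)² + (6.2−3)² + (5.9−3)² + (1.4−3)² = 63.86.
The Normal likelihood contributes (σ²)^(−n/2) exp(−SS/(2σ²)), so the posterior is Inverse-Gamma(α + n/2, β + SS/2) = Inverse-Gamma(8.5, 43.93).
The mode of Inverse-Gamma(a, b) is b/(a+1) = 43.93/9.5 ≈ 4.624.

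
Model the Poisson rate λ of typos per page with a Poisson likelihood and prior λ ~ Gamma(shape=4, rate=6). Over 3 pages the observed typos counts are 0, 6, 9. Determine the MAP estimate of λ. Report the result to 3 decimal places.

λ̂_MAP = 2.000

Σxᵢ = 0+6+9 = 15, with n = 3.
Posterior ∝ λ^3e^(−6λ) · λ^15e^(−3λ) = λ^18e^(−9λ), i.e. Gamma(shape=19, rate=9).
The mode of a Gamma(a, b) with a ≥ 1 (shape–rate) is (a−1)/b = 18/9 ≈ 2.000.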